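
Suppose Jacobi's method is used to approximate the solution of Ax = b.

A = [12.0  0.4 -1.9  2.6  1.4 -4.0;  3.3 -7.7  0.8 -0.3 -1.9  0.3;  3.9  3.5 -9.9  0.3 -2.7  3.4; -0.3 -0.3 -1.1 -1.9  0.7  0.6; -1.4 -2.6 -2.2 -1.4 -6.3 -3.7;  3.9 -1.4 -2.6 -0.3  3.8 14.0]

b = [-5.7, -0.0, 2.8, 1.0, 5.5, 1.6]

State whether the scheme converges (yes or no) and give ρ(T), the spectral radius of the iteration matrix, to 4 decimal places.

yes, ρ = 0.8639

Let D = diag(12, -7.7, -9.9, -1.9, -6.3, 14); L, U the strict triangles.
T_J = -D⁻¹(L+U): T[3,0] = -(-0.3)/(-1.9) = -0.1579; T[3,3] = 0.
  T[0,:] = [+0.0000 -0.0333 +0.1583 -0.2167 -0.1167 +0.3333]
  T[1,:] = [+0.4286 +0.0000 +0.1039 -0.0390 -0.2468 +0.0390]
  T[2,:] = [+0.3939 +0.3535 +0.0000 +0.0303 -0.2727 +0.3434]
  T[3,:] = [-0.1579 -0.1579 -0.5789 +0.0000 +0.3684 +0.3158]
  T[4,:] = [-0.2222 -0.4127 -0.3492 -0.2222 +0.0000 -0.5873]
  T[5,:] = [-0.2786 +0.1000 +0.1857 +0.0214 -0.2714 +0.0000]
moduli |λ_i(T)| = 0.8639, 0.5057, 0.5057, 0.3057, 0.3057, 0.2785.
ρ = 0.8639; 0.8639 < 1: convergent.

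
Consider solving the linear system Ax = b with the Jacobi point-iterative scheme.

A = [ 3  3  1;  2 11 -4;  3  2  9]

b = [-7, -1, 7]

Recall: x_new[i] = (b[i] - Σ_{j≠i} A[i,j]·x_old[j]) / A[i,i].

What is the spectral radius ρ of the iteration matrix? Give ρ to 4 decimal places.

Split A = D + L + U, D = diag(3, 11, 9).
Jacobi: T = -D⁻¹(L+U), T[0,2] = -(1)/(3) = -0.3333; T[0,0] = 0.
  T[0,:] = [+0.0000, -1.0000, -0.3333]
  T[1,:] = [-0.1818, +0.0000, +0.3636]
  T[2,:] = [-0.3333, -0.2222, +0.0000]
moduli |λ_i(T)| = 0.6210, 0.4165, 0.4165.
spectral radius ρ = 0.6210; 0.6210 < 1 ⇒ converges.

0.6210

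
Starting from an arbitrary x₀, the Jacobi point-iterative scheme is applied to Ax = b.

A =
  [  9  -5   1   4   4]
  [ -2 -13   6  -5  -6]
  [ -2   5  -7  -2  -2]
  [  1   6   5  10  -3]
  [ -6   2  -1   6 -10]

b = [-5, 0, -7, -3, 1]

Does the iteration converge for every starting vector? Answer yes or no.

no

A = D + L + U where D = diag(9, -13, -7, 10, -10).
Jacobi T = -D⁻¹(L+U): T[0,1] = -(-5)/(9) = +0.5556; T[0,0] = 0.
  T[0,:] = [+0.0000  +0.5556  -0.1111  -0.4444  -0.4444]
  T[1,:] = [-0.1538  +0.0000  +0.4615  -0.3846  -0.4615]
  T[2,:] = [-0.2857  +0.7143  +0.0000  -0.2857  -0.2857]
  T[3,:] = [-0.1000  -0.6000  -0.5000  +0.0000  +0.3000]
  T[4,:] = [-0.6000  +0.2000  -0.1000  +0.6000  +0.0000]
|eigenvalues of T|: 1.2084, 0.5833, 0.5833, 0.5131, 0.3117.
ρ = 1.2084; 1.2084 > 1: divergent.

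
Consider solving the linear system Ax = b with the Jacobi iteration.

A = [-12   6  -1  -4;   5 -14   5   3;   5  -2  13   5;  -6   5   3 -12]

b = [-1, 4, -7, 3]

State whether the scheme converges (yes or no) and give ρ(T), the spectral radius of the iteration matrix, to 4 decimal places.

Let D = diag(-12, -14, 13, -12); L, U the strict triangles.
T_J = -D⁻¹(L+U): T[0,2] = -(-1)/(-12) = -0.0833; T[0,0] = 0.
  T[0,:] = [+0.0000, +0.5000, -0.0833, -0.3333]
  T[1,:] = [+0.3571, +0.0000, +0.3571, +0.2143]
  T[2,:] = [-0.3846, +0.1538, +0.0000, -0.3846]
  T[3,:] = [-0.5000, +0.4167, +0.2500, +0.0000]
|λ(T)| sorted: 0.8584, 0.4538, 0.3577, 0.3577.
spectral radius ρ = 0.8584; 0.8584 < 1: convergent.

yes, ρ = 0.8584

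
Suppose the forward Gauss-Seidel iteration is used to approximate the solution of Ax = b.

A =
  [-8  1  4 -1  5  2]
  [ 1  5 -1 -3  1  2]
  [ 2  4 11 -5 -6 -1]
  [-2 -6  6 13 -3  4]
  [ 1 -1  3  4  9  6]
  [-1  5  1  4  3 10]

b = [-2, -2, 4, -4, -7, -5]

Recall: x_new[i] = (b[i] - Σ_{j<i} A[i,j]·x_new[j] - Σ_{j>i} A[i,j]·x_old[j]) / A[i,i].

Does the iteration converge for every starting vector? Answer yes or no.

Diagonal D = diag(-8, 5, 11, 13, 9, 10); L, U strict lower/upper.
Gauss-Seidel: T = -(D+L)⁻¹U, row 0 first, T[0,5] = -(2)/(-8) = +0.2500; later rows by forward substitution.
  T[0,:] = [+0.0000  +0.1250  +0.5000  -0.1250  +0.6250  +0.2500]
  T[1,:] = [+0.0000  -0.0250  +0.1000  +0.6250  -0.3250  -0.4500]
  T[2,:] = [+0.0000  -0.0136  -0.1273  +0.2500  +0.5500  +0.2091]
  T[3,:] = [+0.0000  +0.0140  +0.1818  +0.1538  -0.0769  -0.5734]
  T[4,:] = [+0.0000  -0.0183  -0.0828  -0.0684  -0.2547  -0.5593]
  T[5,:] = [+0.0000  +0.0263  -0.0352  -0.3910  +0.2772  +0.6262]
|eigenvalues of T|: 0.8344, 0.3759, 0.3249, 0.3249, 0.0053, 0.0000.
spectral radius ρ = 0.8344; 0.8344 < 1: convergent.

yes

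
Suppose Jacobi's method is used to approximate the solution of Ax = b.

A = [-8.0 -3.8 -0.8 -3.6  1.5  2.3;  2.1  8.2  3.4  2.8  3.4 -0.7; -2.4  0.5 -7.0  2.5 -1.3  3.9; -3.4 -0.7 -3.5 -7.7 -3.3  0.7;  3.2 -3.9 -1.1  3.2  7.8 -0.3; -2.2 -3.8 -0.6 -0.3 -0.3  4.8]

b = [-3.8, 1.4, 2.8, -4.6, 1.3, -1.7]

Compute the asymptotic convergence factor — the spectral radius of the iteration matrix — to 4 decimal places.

1.1398

Diagonal D = diag(-8, 8.2, -7, -7.7, 7.8, 4.8); L, U strict lower/upper.
Jacobi: T = -D⁻¹(L+U), T[2,1] = -(0.5)/(-7) = +0.0714; T[2,2] = 0.
  T[0,:] = [+0.0000 -0.4750 -0.1000 -0.4500 +0.1875 +0.2875]
  T[1,:] = [-0.2561 +0.0000 -0.4146 -0.3415 -0.4146 +0.0854]
  T[2,:] = [-0.3429 +0.0714 +0.0000 +0.3571 -0.1857 +0.5571]
  T[3,:] = [-0.4416 -0.0909 -0.4545 +0.0000 -0.4286 +0.0909]
  T[4,:] = [-0.4103 +0.5000 +0.1410 -0.4103 +0.0000 +0.0385]
  T[5,:] = [+0.4583 +0.7917 +0.1250 +0.0625 +0.0625 +0.0000]
eigenvalue magnitudes: 1.1398, 0.7251, 0.7251, 0.5178, 0.2578, 0.2578.
spectral radius ρ = 1.1398; 1.1398 > 1: divergent.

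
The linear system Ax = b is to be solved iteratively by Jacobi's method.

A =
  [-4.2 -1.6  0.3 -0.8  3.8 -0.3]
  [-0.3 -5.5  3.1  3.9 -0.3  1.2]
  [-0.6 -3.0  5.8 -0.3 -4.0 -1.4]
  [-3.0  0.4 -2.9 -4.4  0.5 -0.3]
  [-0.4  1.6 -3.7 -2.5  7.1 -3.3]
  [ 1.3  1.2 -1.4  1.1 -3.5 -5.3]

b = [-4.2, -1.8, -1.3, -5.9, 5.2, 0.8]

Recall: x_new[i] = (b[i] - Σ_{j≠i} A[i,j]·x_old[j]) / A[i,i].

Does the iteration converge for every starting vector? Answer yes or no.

no

Write A = D+L+U with D = diag(-4.2, -5.5, 5.8, -4.4, 7.1, -5.3).
Jacobi T = -D⁻¹(L+U): T[1,4] = -(-0.3)/(-5.5) = -0.0545; T[1,1] = 0.
  T[0,:] = [+0.0000, -0.3810, +0.0714, -0.1905, +0.9048, -0.0714]
  T[1,:] = [-0.0545, +0.0000, +0.5636, +0.7091, -0.0545, +0.2182]
  T[2,:] = [+0.1034, +0.5172, +0.0000, +0.0517, +0.6897, +0.2414]
  T[3,:] = [-0.6818, +0.0909, -0.6591, +0.0000, +0.1136, -0.0682]
  T[4,:] = [+0.0563, -0.2254, +0.5211, +0.3521, +0.0000, +0.4648]
  T[5,:] = [+0.2453, +0.2264, -0.2642, +0.2075, -0.6604, +0.0000]
|roots of det(T-λI)|: 1.1342, 0.7455, 0.7455, 0.5150, 0.5150, 0.4343.
ρ = 1.1342; 1.1342 > 1: divergent.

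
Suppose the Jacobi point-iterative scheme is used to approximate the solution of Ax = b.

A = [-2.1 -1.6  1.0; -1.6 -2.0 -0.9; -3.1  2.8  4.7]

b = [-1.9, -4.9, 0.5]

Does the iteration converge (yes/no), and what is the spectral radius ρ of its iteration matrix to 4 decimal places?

Split A = D + L + U, D = diag(-2.1, -2, 4.7).
Jacobi T = -D⁻¹(L+U): T[1,2] = -(-0.9)/(-2) = -0.4500; T[1,1] = 0.
  T[0,:] = [+0.0000  -0.7619  +0.4762]
  T[1,:] = [-0.8000  +0.0000  -0.4500]
  T[2,:] = [+0.6596  -0.5957  +0.0000]
|λ(T)| sorted: 1.2470, 0.7829, 0.4641.
ρ(T) = max|λ| = 1.2470; 1.2470 > 1 ⇒ diverges.

no, ρ = 1.2470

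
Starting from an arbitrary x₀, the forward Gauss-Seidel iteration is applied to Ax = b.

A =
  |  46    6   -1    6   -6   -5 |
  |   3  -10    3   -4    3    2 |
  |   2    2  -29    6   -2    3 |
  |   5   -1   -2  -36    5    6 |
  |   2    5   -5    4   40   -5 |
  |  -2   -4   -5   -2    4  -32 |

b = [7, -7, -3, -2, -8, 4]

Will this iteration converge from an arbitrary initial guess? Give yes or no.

Split A = D + L + U, D = diag(46, -10, -29, -36, 40, -32).
Gauss-Seidel: T = -(D+L)⁻¹U, row 0 first, T[0,3] = -(6)/(46) = -0.1304; later rows by forward substitution.
  T[0,:] = [+0.0000  -0.1304  +0.0217  -0.1304  +0.1304  +0.1087]
  T[1,:] = [+0.0000  -0.0391  +0.3065  -0.4391  +0.3391  +0.2326]
  T[2,:] = [+0.0000  -0.0117  +0.0226  +0.1676  -0.0366  +0.1270]
  T[3,:] = [+0.0000  -0.0164  -0.0068  -0.0152  +0.1496  +0.1682]
  T[4,:] = [+0.0000  +0.0116  -0.0359  +0.0839  -0.0684  +0.0895]
  T[5,:] = [+0.0000  +0.0173  -0.0473  +0.0483  -0.0627  -0.0550]
eigenvalue magnitudes: 0.2519, 0.1218, 0.1218, 0.0576, 0.0408, 0.0000.
ρ(T) = max|λ| = 0.2519; 0.2519 < 1: convergent.

yes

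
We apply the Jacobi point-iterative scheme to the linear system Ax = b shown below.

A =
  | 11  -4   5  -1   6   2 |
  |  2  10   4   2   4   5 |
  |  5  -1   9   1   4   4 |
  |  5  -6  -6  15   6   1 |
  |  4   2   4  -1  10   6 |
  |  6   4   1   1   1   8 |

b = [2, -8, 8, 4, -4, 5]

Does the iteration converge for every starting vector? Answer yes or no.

no

Write A = D+L+U with D = diag(11, 10, 9, 15, 10, 8).
Jacobi: T = -D⁻¹(L+U), T[1,0] = -(2)/(10) = -0.2000; T[1,1] = 0.
  T[0,:] = [+0.0000  +0.3636  -0.4545  +0.0909  -0.5455  -0.1818]
  T[1,:] = [-0.2000  +0.0000  -0.4000  -0.2000  -0.4000  -0.5000]
  T[2,:] = [-0.5556  +0.1111  +0.0000  -0.1111  -0.4444  -0.4444]
  T[3,:] = [-0.3333  +0.4000  +0.4000  +0.0000  -0.4000  -0.0667]
  T[4,:] = [-0.4000  -0.2000  -0.4000  +0.1000  +0.0000  -0.6000]
  T[5,:] = [-0.7500  -0.5000  -0.1250  -0.1250  -0.1250  +0.0000]
|λ(T)| sorted: 1.2812, 0.6065, 0.6065, 0.3351, 0.3351, 0.0044.
ρ(T) = max|λ| = 1.2812; 1.2812 > 1 ⇒ diverges.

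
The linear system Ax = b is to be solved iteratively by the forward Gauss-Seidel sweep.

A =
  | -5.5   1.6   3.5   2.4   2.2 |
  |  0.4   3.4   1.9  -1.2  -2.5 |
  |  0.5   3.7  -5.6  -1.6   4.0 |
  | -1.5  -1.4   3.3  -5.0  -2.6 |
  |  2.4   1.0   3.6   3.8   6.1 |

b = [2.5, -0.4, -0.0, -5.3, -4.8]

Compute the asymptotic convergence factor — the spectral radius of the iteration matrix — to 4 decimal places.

1.1889

Write A = D+L+U with D = diag(-5.5, 3.4, -5.6, -5, 6.1).
Gauss-Seidel: T = -(D+L)⁻¹U, row 0 first, T[0,4] = -(2.2)/(-5.5) = +0.4000; later rows by forward substitution.
  T[0,:] = [+0.0000, +0.2909, +0.6364, +0.4364, +0.4000]
  T[1,:] = [+0.0000, -0.0342, -0.6337, +0.3016, +0.6882]
  T[2,:] = [+0.0000, +0.0034, -0.3619, -0.0475, +1.2047]
  T[3,:] = [+0.0000, -0.0755, -0.2523, -0.2467, -0.0376]
  T[4,:] = [+0.0000, -0.0638, +0.2243, -0.0394, -0.9578]
eigenvalue magnitudes: 1.1889, 0.2756, 0.2756, 0.1053, 0.0000.
spectral radius ρ = 1.1889; 1.1889 > 1 ⇒ diverges.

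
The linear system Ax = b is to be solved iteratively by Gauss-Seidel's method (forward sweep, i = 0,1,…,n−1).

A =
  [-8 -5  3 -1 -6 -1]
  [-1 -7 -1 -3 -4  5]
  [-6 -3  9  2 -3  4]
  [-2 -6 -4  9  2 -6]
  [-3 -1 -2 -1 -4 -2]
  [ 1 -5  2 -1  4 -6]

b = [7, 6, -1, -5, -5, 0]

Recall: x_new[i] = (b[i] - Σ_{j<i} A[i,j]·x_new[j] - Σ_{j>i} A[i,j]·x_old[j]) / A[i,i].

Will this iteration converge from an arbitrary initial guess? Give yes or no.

Diagonal D = diag(-8, -7, 9, 9, -4, -6); L, U strict lower/upper.
GS T = -(D+L)⁻¹U: row 0 first, T[0,2] = -(3)/(-8) = +0.3750; later rows by forward substitution.
  T[0,:] = [+0.0000  -0.6250  +0.3750  -0.1250  -0.7500  -0.1250]
  T[1,:] = [+0.0000  +0.0893  -0.1964  -0.4107  -0.4643  +0.7321]
  T[2,:] = [+0.0000  -0.3869  +0.1845  -0.4425  -0.3214  -0.2837]
  T[3,:] = [+0.0000  -0.2513  +0.0344  -0.4982  -0.8413  +1.0009]
  T[4,:] = [+0.0000  +0.7027  -0.3330  +0.5422  +1.0496  -0.6976]
  T[5,:] = [+0.0000  +0.2028  +0.0600  +0.6185  +0.9947  -1.3574]
|eigenvalues of T|: 1.3139, 0.7730, 0.0765, 0.0688, 0.0688, 0.0000.
ρ = 1.3139; 1.3139 > 1, so it fails to converge.

no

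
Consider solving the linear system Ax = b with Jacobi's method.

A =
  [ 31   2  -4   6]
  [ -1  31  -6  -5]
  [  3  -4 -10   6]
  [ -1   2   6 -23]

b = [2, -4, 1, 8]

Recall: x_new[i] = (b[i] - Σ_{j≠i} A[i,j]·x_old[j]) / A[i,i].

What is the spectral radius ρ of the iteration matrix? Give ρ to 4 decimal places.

Split A = D + L + U, D = diag(31, 31, -10, -23).
Jacobi T = -D⁻¹(L+U): T[0,1] = -(2)/(31) = -0.0645; T[0,0] = 0.
  T[0,:] = [+0.0000 -0.0645 +0.1290 -0.1935]
  T[1,:] = [+0.0323 +0.0000 +0.1935 +0.1613]
  T[2,:] = [+0.3000 -0.4000 +0.0000 +0.6000]
  T[3,:] = [-0.0435 +0.0870 +0.2609 +0.0000]
|λ(T)| sorted: 0.4547, 0.2561, 0.2561, 0.0067.
ρ(T) = max|λ| = 0.4547; 0.4547 < 1: convergent.

0.4547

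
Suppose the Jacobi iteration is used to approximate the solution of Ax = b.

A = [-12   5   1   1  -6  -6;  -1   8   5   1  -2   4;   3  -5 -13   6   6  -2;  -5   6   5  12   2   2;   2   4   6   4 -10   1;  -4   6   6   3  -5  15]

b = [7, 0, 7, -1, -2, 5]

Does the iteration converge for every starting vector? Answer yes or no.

A = D + L + U where D = diag(-12, 8, -13, 12, -10, 15).
Jacobi T = -D⁻¹(L+U): T[5,1] = -(6)/(15) = -0.4000; T[5,5] = 0.
  T[0,:] = [+0.0000  +0.4167  +0.0833  +0.0833  -0.5000  -0.5000]
  T[1,:] = [+0.1250  +0.0000  -0.6250  -0.1250  +0.2500  -0.5000]
  T[2,:] = [+0.2308  -0.3846  +0.0000  +0.4615  +0.4615  -0.1538]
  T[3,:] = [+0.4167  -0.5000  -0.4167  +0.0000  -0.1667  -0.1667]
  T[4,:] = [+0.2000  +0.4000  +0.6000  +0.4000  +0.0000  +0.1000]
  T[5,:] = [+0.2667  -0.4000  -0.4000  -0.2000  +0.3333  +0.0000]
eigenvalue magnitudes: 1.2061, 0.6700, 0.6700, 0.4551, 0.2406, 0.2406.
ρ(T) = max|λ| = 1.2061; 1.2061 > 1: divergent.

no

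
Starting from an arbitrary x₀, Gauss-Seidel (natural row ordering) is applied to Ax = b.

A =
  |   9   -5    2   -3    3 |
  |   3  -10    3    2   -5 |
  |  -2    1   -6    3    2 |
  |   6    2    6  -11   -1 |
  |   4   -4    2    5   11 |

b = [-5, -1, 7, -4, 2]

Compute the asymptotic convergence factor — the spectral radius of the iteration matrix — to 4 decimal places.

Write A = D+L+U with D = diag(9, -10, -6, -11, 11).
T_GS = -(D+L)⁻¹U: row 0 first, T[0,1] = -(-5)/(9) = +0.5556; later rows by forward substitution.
  T[0,:] = [+0.0000, +0.5556, -0.2222, +0.3333, -0.3333]
  T[1,:] = [+0.0000, +0.1667, +0.2333, +0.3000, -0.6000]
  T[2,:] = [+0.0000, -0.1574, +0.1130, +0.4389, +0.3444]
  T[3,:] = [+0.0000, +0.2475, -0.0172, +0.4758, -0.1939]
  T[4,:] = [+0.0000, -0.2253, +0.1529, -0.3082, -0.0714]
eigenvalue magnitudes: 0.8332, 0.3403, 0.0986, 0.0986, 0.0000.
ρ = 0.8332; 0.8332 < 1 ⇒ converges.

0.8332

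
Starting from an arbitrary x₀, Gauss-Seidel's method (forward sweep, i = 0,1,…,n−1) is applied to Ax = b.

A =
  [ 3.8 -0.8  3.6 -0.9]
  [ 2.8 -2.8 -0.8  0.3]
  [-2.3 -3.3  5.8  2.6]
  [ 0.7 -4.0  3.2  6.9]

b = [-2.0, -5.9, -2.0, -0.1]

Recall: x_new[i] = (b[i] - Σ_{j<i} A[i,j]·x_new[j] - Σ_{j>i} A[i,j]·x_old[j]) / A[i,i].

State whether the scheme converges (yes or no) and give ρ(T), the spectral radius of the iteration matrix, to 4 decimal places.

yes, ρ = 0.8671

A = D + L + U where D = diag(3.8, -2.8, 5.8, 6.9).
GS T = -(D+L)⁻¹U: row 0 first, T[0,3] = -(-0.9)/(3.8) = +0.2368; later rows by forward substitution.
  T[0,:] = [+0.0000 +0.2105 -0.9474 +0.2368]
  T[1,:] = [+0.0000 +0.2105 -1.2331 +0.3440]
  T[2,:] = [+0.0000 +0.2033 -1.0773 -0.1586]
  T[3,:] = [+0.0000 +0.0064 -0.1191 +0.2490]
|eigenvalues of T|: 0.8671, 0.2360, 0.0134, 0.0000.
spectral radius ρ = 0.8671; 0.8671 < 1: convergent.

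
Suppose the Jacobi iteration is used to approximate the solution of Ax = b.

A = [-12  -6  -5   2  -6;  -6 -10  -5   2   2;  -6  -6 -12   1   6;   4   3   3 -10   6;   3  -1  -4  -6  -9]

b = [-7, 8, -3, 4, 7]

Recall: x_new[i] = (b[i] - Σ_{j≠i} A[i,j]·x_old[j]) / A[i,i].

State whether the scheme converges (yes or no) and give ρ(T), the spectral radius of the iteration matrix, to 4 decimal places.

Diagonal D = diag(-12, -10, -12, -10, -9); L, U strict lower/upper.
T_J = -D⁻¹(L+U): T[3,1] = -(3)/(-10) = +0.3000; T[3,3] = 0.
  T[0,:] = [+0.0000  -0.5000  -0.4167  +0.1667  -0.5000]
  T[1,:] = [-0.6000  +0.0000  -0.5000  +0.2000  +0.2000]
  T[2,:] = [-0.5000  -0.5000  +0.0000  +0.0833  +0.5000]
  T[3,:] = [+0.4000  +0.3000  +0.3000  +0.0000  +0.6000]
  T[4,:] = [+0.3333  -0.1111  -0.4444  -0.6667  +0.0000]
|roots of det(T-λI)|: 1.1297, 0.8810, 0.8810, 0.5386, 0.3634.
ρ = 1.1297; 1.1297 > 1 ⇒ diverges.

no, ρ = 1.1297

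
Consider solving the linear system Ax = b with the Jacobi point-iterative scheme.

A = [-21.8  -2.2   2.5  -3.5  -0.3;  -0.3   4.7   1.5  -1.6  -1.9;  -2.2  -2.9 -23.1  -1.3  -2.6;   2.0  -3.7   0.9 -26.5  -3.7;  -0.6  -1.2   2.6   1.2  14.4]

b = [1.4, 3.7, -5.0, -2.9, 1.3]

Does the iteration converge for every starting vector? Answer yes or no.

Let D = diag(-21.8, 4.7, -23.1, -26.5, 14.4); L, U the strict triangles.
T_J = -D⁻¹(L+U): T[2,1] = -(-2.9)/(-23.1) = -0.1255; T[2,2] = 0.
  T[0,:] = [+0.0000 -0.1009 +0.1147 -0.1606 -0.0138]
  T[1,:] = [+0.0638 +0.0000 -0.3191 +0.3404 +0.4043]
  T[2,:] = [-0.0952 -0.1255 +0.0000 -0.0563 -0.1126]
  T[3,:] = [+0.0755 -0.1396 +0.0340 +0.0000 -0.1396]
  T[4,:] = [+0.0417 +0.0833 -0.1806 -0.0833 +0.0000]
moduli |λ_i(T)| = 0.2698, 0.2152, 0.2152, 0.2083, 0.2083.
ρ(T) = max|λ| = 0.2698; 0.2698 < 1: convergent.

yes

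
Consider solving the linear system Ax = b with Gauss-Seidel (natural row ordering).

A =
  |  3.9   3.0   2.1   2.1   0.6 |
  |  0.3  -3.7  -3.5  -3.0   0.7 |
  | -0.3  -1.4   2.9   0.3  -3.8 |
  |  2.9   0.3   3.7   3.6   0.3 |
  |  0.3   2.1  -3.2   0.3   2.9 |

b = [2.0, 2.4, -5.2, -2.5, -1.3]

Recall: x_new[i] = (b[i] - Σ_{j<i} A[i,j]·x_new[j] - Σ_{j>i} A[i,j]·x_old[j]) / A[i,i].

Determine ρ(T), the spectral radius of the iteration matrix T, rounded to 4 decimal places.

1.6712

Let D = diag(3.9, -3.7, 2.9, 3.6, 2.9); L, U the strict triangles.
GS T = -(D+L)⁻¹U: row 0 first, T[0,1] = -(3)/(3.9) = -0.7692; later rows by forward substitution.
  T[0,:] = [+0.0000, -0.7692, -0.5385, -0.5385, -0.1538]
  T[1,:] = [+0.0000, -0.0624, -0.9896, -0.8545, +0.1767]
  T[2,:] = [+0.0000, -0.1097, -0.5334, -0.5717, +1.3797]
  T[3,:] = [+0.0000, +0.7376, +1.0645, +1.0925, -1.3922]
  T[4,:] = [+0.0000, -0.0726, +0.0736, -0.0694, +1.5544]
|eigenvalues of T|: 1.6712, 0.6813, 0.6813, 0.0008, 0.0000.
ρ = 1.6712; 1.6712 > 1 ⇒ diverges.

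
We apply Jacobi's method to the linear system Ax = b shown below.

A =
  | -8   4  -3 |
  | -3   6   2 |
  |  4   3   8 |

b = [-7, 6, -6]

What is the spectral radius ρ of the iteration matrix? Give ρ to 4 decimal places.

0.8608

Let D = diag(-8, 6, 8); L, U the strict triangles.
Jacobi: T = -D⁻¹(L+U), T[1,0] = -(-3)/(6) = +0.5000; T[1,1] = 0.
  T[0,:] = [+0.0000  +0.5000  -0.3750]
  T[1,:] = [+0.5000  +0.0000  -0.3333]
  T[2,:] = [-0.5000  -0.3750  +0.0000]
moduli |λ_i(T)| = 0.8608, 0.5126, 0.3482.
ρ(T) = max|λ| = 0.8608; 0.8608 < 1: convergent.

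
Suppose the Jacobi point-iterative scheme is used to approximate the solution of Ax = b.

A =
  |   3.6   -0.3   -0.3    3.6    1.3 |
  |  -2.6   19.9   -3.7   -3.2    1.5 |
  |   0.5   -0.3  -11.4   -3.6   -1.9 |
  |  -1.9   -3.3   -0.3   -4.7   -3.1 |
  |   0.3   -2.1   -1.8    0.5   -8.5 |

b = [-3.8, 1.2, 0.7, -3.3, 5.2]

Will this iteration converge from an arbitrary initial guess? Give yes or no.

yes

Write A = D+L+U with D = diag(3.6, 19.9, -11.4, -4.7, -8.5).
T_J = -D⁻¹(L+U): T[0,4] = -(1.3)/(3.6) = -0.3611; T[0,0] = 0.
  T[0,:] = [+0.0000, +0.0833, +0.0833, -1.0000, -0.3611]
  T[1,:] = [+0.1307, +0.0000, +0.1859, +0.1608, -0.0754]
  T[2,:] = [+0.0439, -0.0263, +0.0000, -0.3158, -0.1667]
  T[3,:] = [-0.4043, -0.7021, -0.0638, +0.0000, -0.6596]
  T[4,:] = [+0.0353, -0.2471, -0.2118, +0.0588, +0.0000]
|roots of det(T-λI)|: 0.7100, 0.5608, 0.5608, 0.1866, 0.0389.
spectral radius ρ = 0.7100; 0.7100 < 1: convergent.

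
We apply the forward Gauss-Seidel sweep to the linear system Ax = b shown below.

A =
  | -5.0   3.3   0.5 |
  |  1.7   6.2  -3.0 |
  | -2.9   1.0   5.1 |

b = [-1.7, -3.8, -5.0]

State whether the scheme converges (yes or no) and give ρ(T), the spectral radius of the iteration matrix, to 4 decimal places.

Let D = diag(-5, 6.2, 5.1); L, U the strict triangles.
GS T = -(D+L)⁻¹U: row 0 first, T[0,1] = -(3.3)/(-5) = +0.6600; later rows by forward substitution.
  T[0,:] = [+0.0000 +0.6600 +0.1000]
  T[1,:] = [+0.0000 -0.1810 +0.4565]
  T[2,:] = [+0.0000 +0.4108 -0.0326]
moduli |λ_i(T)| = 0.5461, 0.3325, 0.0000.
ρ(T) = max|λ| = 0.5461; 0.5461 < 1: convergent.

yes, ρ = 0.5461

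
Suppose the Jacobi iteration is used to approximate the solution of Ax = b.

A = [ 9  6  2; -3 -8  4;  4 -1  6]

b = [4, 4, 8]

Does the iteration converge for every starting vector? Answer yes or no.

yes

Diagonal D = diag(9, -8, 6); L, U strict lower/upper.
Jacobi T = -D⁻¹(L+U): T[2,1] = -(-1)/(6) = +0.1667; T[2,2] = 0.
  T[0,:] = [+0.0000, -0.6667, -0.2222]
  T[1,:] = [-0.3750, +0.0000, +0.5000]
  T[2,:] = [-0.6667, +0.1667, +0.0000]
|eigenvalues of T|: 0.8680, 0.5215, 0.5215.
ρ(T) = max|λ| = 0.8680; 0.8680 < 1 ⇒ converges.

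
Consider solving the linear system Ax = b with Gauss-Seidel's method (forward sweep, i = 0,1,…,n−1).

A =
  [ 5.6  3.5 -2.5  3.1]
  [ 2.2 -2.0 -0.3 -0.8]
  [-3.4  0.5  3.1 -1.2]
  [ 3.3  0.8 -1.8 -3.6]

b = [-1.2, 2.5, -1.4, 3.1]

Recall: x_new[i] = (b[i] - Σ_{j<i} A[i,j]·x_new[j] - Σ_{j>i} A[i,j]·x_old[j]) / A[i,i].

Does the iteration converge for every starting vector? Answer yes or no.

Let D = diag(5.6, -2, 3.1, -3.6); L, U the strict triangles.
GS T = -(D+L)⁻¹U: row 0 first, T[0,1] = -(3.5)/(5.6) = -0.6250; later rows by forward substitution.
  T[0,:] = [+0.0000  -0.6250  +0.4464  -0.5536]
  T[1,:] = [+0.0000  -0.6875  +0.3411  -1.0089]
  T[2,:] = [+0.0000  -0.5746  +0.4346  -0.0573]
  T[3,:] = [+0.0000  -0.4384  +0.2677  -0.7030]
|roots of det(T-λI)|: 1.2217, 0.3448, 0.0790, 0.0000.
ρ(T) = max|λ| = 1.2217; 1.2217 > 1: divergent.

no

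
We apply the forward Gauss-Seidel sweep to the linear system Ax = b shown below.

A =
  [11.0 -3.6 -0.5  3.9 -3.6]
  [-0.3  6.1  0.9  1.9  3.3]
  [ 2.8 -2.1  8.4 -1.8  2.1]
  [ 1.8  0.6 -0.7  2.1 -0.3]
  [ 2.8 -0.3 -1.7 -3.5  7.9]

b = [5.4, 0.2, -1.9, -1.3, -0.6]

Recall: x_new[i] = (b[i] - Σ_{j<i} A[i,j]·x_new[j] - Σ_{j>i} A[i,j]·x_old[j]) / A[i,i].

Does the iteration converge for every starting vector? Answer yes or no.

A = D + L + U where D = diag(11, 6.1, 8.4, 2.1, 7.9).
Gauss-Seidel: T = -(D+L)⁻¹U, row 0 first, T[0,4] = -(-3.6)/(11) = +0.3273; later rows by forward substitution.
  T[0,:] = [+0.0000 +0.3273 +0.0455 -0.3545 +0.3273]
  T[1,:] = [+0.0000 +0.0161 -0.1453 -0.3289 -0.5249]
  T[2,:] = [+0.0000 -0.1051 -0.0515 +0.2502 -0.4903]
  T[3,:] = [+0.0000 -0.3201 -0.0146 +0.4813 -0.1511]
  T[4,:] = [+0.0000 -0.2798 -0.0392 +0.3802 -0.3084]
|eigenvalues of T|: 0.6995, 0.5420, 0.0372, 0.0372, 0.0000.
ρ(T) = max|λ| = 0.6995; 0.6995 < 1, so it converges for any x₀.

yes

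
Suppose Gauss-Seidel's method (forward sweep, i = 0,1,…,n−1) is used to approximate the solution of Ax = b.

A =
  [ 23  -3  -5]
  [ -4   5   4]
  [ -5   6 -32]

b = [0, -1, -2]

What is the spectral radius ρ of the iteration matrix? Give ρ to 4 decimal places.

A = D + L + U where D = diag(23, 5, -32).
T_GS = -(D+L)⁻¹U: row 0 first, T[0,1] = -(-3)/(23) = +0.1304; later rows by forward substitution.
  T[0,:] = [+0.0000  +0.1304  +0.2174]
  T[1,:] = [+0.0000  +0.1043  -0.6261]
  T[2,:] = [+0.0000  -0.0008  -0.1514]
moduli |λ_i(T)| = 0.1533, 0.1063, 0.0000.
spectral radius ρ = 0.1533; 0.1533 < 1 ⇒ converges.

0.1533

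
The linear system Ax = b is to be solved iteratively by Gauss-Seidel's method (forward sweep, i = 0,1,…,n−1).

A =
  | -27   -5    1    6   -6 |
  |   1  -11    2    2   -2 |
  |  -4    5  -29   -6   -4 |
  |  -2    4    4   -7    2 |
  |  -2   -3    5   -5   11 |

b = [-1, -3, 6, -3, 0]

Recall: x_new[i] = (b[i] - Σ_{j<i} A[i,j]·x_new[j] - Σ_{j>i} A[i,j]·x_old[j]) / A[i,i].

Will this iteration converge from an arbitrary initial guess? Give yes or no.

Write A = D+L+U with D = diag(-27, -11, -29, -7, 11).
T_GS = -(D+L)⁻¹U: row 0 first, T[0,1] = -(-5)/(-27) = -0.1852; later rows by forward substitution.
  T[0,:] = [+0.0000 -0.1852 +0.0370 +0.2222 -0.2222]
  T[1,:] = [+0.0000 -0.0168 +0.1852 +0.2020 -0.2020]
  T[2,:] = [+0.0000 +0.0226 +0.0268 -0.2027 -0.1421]
  T[3,:] = [+0.0000 +0.0562 +0.1106 -0.0639 +0.1526]
  T[4,:] = [+0.0000 -0.0230 +0.0953 +0.1586 +0.0384]
|λ(T)| sorted: 0.2523, 0.2027, 0.2027, 0.0349, 0.0000.
ρ = 0.2523; 0.2523 < 1: convergent.

yes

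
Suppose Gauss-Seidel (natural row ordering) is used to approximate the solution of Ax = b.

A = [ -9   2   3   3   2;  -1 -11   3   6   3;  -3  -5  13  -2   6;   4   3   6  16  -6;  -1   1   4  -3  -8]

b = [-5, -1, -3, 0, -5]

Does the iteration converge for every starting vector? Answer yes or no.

Diagonal D = diag(-9, -11, 13, 16, -8); L, U strict lower/upper.
Gauss-Seidel: T = -(D+L)⁻¹U, row 0 first, T[0,3] = -(3)/(-9) = +0.3333; later rows by forward substitution.
  T[0,:] = [+0.0000  +0.2222  +0.3333  +0.3333  +0.2222]
  T[1,:] = [+0.0000  -0.0202  +0.2424  +0.5152  +0.2525]
  T[2,:] = [+0.0000  +0.0435  +0.1702  +0.4289  -0.3131]
  T[3,:] = [+0.0000  -0.0681  -0.1926  -0.3408  +0.3895]
  T[4,:] = [+0.0000  +0.0170  +0.1459  +0.3650  -0.2988]
|eigenvalues of T|: 0.5121, 0.1505, 0.1505, 0.0377, 0.0000.
ρ = 0.5121; 0.5121 < 1, so it converges for any x₀.

yes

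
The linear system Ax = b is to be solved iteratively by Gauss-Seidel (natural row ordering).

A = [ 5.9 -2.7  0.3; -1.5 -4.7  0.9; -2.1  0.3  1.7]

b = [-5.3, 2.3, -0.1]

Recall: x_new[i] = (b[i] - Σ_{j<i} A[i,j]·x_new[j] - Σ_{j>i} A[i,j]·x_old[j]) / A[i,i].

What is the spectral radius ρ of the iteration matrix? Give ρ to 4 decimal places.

0.4739

Split A = D + L + U, D = diag(5.9, -4.7, 1.7).
Gauss-Seidel: T = -(D+L)⁻¹U, row 0 first, T[0,1] = -(-2.7)/(5.9) = +0.4576; later rows by forward substitution.
  T[0,:] = [+0.0000  +0.4576  -0.0508]
  T[1,:] = [+0.0000  -0.1461  +0.2077]
  T[2,:] = [+0.0000  +0.5911  -0.0995]
|λ(T)| sorted: 0.4739, 0.2284, 0.0000.
spectral radius ρ = 0.4739; 0.4739 < 1, so it converges for any x₀.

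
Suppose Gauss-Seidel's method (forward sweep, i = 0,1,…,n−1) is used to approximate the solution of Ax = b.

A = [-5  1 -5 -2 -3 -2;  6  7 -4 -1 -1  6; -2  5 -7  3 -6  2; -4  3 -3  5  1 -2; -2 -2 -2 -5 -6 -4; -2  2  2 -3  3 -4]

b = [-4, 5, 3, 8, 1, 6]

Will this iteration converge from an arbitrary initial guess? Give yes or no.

no

Diagonal D = diag(-5, 7, -7, 5, -6, -4); L, U strict lower/upper.
GS T = -(D+L)⁻¹U: row 0 first, T[0,5] = -(-2)/(-5) = -0.4000; later rows by forward substitution.
  T[0,:] = [+0.0000, +0.2000, -1.0000, -0.4000, -0.6000, -0.4000]
  T[1,:] = [+0.0000, -0.1714, +1.4286, +0.4857, +0.6571, -0.5143]
  T[2,:] = [+0.0000, -0.1796, +1.3061, +0.8898, -0.2163, +0.0327]
  T[3,:] = [+0.0000, +0.1551, -0.8735, -0.0776, -1.2041, +0.4082]
  T[4,:] = [+0.0000, -0.0789, +0.1497, -0.2605, +1.0565, -0.7129]
  T[5,:] = [+0.0000, -0.4510, +2.6347, +0.7505, +2.2158, -0.8816]
eigenvalue magnitudes: 1.4535, 0.9808, 0.9808, 0.0753, 0.0310, 0.0000.
ρ(T) = max|λ| = 1.4535; 1.4535 > 1: divergent.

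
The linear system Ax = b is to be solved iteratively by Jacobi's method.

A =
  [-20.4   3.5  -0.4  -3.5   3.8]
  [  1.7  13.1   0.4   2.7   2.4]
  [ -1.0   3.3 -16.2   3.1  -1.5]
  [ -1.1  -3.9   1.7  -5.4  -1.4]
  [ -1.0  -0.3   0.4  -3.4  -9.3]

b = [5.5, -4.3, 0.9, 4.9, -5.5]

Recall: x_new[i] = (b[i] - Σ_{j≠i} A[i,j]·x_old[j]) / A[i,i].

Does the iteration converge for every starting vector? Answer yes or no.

yes

Split A = D + L + U, D = diag(-20.4, 13.1, -16.2, -5.4, -9.3).
T_J = -D⁻¹(L+U): T[4,3] = -(-3.4)/(-9.3) = -0.3656; T[4,4] = 0.
  T[0,:] = [+0.0000 +0.1716 -0.0196 -0.1716 +0.1863]
  T[1,:] = [-0.1298 +0.0000 -0.0305 -0.2061 -0.1832]
  T[2,:] = [-0.0617 +0.2037 +0.0000 +0.1914 -0.0926]
  T[3,:] = [-0.2037 -0.7222 +0.3148 +0.0000 -0.2593]
  T[4,:] = [-0.1075 -0.0323 +0.0430 -0.3656 +0.0000]
|eigenvalues of T|: 0.6217, 0.4955, 0.1860, 0.1860, 0.0268.
ρ(T) = max|λ| = 0.6217; 0.6217 < 1, so it converges for any x₀.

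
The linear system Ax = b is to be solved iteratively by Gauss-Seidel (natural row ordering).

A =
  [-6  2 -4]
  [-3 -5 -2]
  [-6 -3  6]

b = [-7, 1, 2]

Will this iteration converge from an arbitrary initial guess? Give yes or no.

Let D = diag(-6, -5, 6); L, U the strict triangles.
GS T = -(D+L)⁻¹U: row 0 first, T[0,2] = -(-4)/(-6) = -0.6667; later rows by forward substitution.
  T[0,:] = [+0.0000 +0.3333 -0.6667]
  T[1,:] = [+0.0000 -0.2000 +0.0000]
  T[2,:] = [+0.0000 +0.2333 -0.6667]
eigenvalue magnitudes: 0.6667, 0.2000, 0.0000.
spectral radius ρ = 0.6667; 0.6667 < 1: convergent.

yes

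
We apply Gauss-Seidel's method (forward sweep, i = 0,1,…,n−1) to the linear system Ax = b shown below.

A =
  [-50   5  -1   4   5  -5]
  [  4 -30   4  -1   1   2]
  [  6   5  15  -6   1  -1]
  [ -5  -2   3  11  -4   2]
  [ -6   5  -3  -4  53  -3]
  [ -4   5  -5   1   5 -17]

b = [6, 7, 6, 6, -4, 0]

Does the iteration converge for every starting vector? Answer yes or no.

Write A = D+L+U with D = diag(-50, -30, 15, 11, 53, -17).
Gauss-Seidel: T = -(D+L)⁻¹U, row 0 first, T[0,5] = -(-5)/(-50) = -0.1000; later rows by forward substitution.
  T[0,:] = [+0.0000  +0.1000  -0.0200  +0.0800  +0.1000  -0.1000]
  T[1,:] = [+0.0000  +0.0133  +0.1307  -0.0227  +0.0467  +0.0533]
  T[2,:] = [+0.0000  -0.0444  -0.0356  +0.3756  -0.1222  +0.0889]
  T[3,:] = [+0.0000  +0.0600  +0.0244  -0.0702  +0.4509  -0.2418]
  T[4,:] = [+0.0000  +0.0121  -0.0148  +0.0272  +0.0340  +0.0270]
  T[5,:] = [+0.0000  +0.0005  +0.0507  -0.1321  +0.0627  +0.0068]
|λ(T)| sorted: 0.3258, 0.1533, 0.1000, 0.1000, 0.0518, 0.0000.
ρ = 0.3258; 0.3258 < 1, so it converges for any x₀.

yes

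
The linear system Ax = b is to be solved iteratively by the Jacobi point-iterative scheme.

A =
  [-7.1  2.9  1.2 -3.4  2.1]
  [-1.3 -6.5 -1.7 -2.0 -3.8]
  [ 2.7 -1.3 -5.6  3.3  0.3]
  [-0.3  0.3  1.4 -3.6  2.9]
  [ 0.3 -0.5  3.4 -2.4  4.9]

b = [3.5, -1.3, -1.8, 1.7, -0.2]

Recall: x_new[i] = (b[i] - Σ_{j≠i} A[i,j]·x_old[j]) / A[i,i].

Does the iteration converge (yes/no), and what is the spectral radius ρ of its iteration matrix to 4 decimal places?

no, ρ = 1.1496

Let D = diag(-7.1, -6.5, -5.6, -3.6, 4.9); L, U the strict triangles.
T_J = -D⁻¹(L+U): T[4,1] = -(-0.5)/(4.9) = +0.1020; T[4,4] = 0.
  T[0,:] = [+0.0000, +0.4085, +0.1690, -0.4789, +0.2958]
  T[1,:] = [-0.2000, +0.0000, -0.2615, -0.3077, -0.5846]
  T[2,:] = [+0.4821, -0.2321, +0.0000, +0.5893, +0.0536]
  T[3,:] = [-0.0833, +0.0833, +0.3889, +0.0000, +0.8056]
  T[4,:] = [-0.0612, +0.1020, -0.6939, +0.4898, +0.0000]
|roots of det(T-λI)|: 1.1496, 0.6572, 0.6572, 0.5088, 0.0298.
ρ(T) = max|λ| = 1.1496; 1.1496 > 1 ⇒ diverges.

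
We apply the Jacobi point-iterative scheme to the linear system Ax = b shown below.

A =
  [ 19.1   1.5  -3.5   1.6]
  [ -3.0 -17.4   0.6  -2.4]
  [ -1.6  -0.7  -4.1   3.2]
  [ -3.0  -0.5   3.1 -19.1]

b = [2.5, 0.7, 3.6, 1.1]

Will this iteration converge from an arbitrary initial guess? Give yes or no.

yes

Diagonal D = diag(19.1, -17.4, -4.1, -19.1); L, U strict lower/upper.
Jacobi: T = -D⁻¹(L+U), T[1,0] = -(-3)/(-17.4) = -0.1724; T[1,1] = 0.
  T[0,:] = [+0.0000  -0.0785  +0.1832  -0.0838]
  T[1,:] = [-0.1724  +0.0000  +0.0345  -0.1379]
  T[2,:] = [-0.3902  -0.1707  +0.0000  +0.7805]
  T[3,:] = [-0.1571  -0.0262  +0.1623  +0.0000]
moduli |λ_i(T)| = 0.2952, 0.2445, 0.2445, 0.1244.
spectral radius ρ = 0.2952; 0.2952 < 1 ⇒ converges.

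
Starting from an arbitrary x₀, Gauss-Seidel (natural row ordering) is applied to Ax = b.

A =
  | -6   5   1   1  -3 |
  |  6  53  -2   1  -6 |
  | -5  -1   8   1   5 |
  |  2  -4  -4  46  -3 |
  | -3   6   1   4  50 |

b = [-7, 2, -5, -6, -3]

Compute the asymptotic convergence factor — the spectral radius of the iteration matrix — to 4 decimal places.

0.1881

A = D + L + U where D = diag(-6, 53, 8, 46, 50).
GS T = -(D+L)⁻¹U: row 0 first, T[0,3] = -(1)/(-6) = +0.1667; later rows by forward substitution.
  T[0,:] = [+0.0000, +0.8333, +0.1667, +0.1667, -0.5000]
  T[1,:] = [+0.0000, -0.0943, +0.0189, -0.0377, +0.1698]
  T[2,:] = [+0.0000, +0.5090, +0.1065, -0.0256, -0.9163]
  T[3,:] = [+0.0000, -0.0002, +0.0037, -0.0127, +0.0220]
  T[4,:] = [+0.0000, +0.0512, +0.0053, +0.0161, -0.0338]
|eigenvalues of T|: 0.1881, 0.0835, 0.0835, 0.0117, 0.0000.
ρ(T) = max|λ| = 0.1881; 0.1881 < 1, so it converges for any x₀.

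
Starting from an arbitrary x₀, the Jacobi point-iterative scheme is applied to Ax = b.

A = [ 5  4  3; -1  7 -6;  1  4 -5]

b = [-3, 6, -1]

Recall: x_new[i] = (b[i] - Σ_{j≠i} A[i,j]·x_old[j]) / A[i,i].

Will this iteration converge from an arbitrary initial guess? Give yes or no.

yes

Diagonal D = diag(5, 7, -5); L, U strict lower/upper.
T_J = -D⁻¹(L+U): T[0,1] = -(4)/(5) = -0.8000; T[0,0] = 0.
  T[0,:] = [+0.0000  -0.8000  -0.6000]
  T[1,:] = [+0.1429  +0.0000  +0.8571]
  T[2,:] = [+0.2000  +0.8000  +0.0000]
|λ(T)| sorted: 0.8353, 0.4963, 0.4963.
spectral radius ρ = 0.8353; 0.8353 < 1 ⇒ converges.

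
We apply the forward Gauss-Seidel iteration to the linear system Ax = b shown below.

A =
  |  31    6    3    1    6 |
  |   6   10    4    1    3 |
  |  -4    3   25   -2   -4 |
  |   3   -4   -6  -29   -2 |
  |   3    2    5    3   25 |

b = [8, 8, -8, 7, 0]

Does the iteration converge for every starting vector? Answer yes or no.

A = D + L + U where D = diag(31, 10, 25, -29, 25).
GS T = -(D+L)⁻¹U: row 0 first, T[0,2] = -(3)/(31) = -0.0968; later rows by forward substitution.
  T[0,:] = [+0.0000  -0.1935  -0.0968  -0.0323  -0.1935]
  T[1,:] = [+0.0000  +0.1161  -0.3419  -0.0806  -0.1839]
  T[2,:] = [+0.0000  -0.0449  +0.0255  +0.0845  +0.1511]
  T[3,:] = [+0.0000  -0.0267  +0.0319  -0.0097  -0.0949]
  T[4,:] = [+0.0000  +0.0261  +0.0300  -0.0054  +0.0191]
|roots of det(T-λI)|: 0.2038, 0.1181, 0.0461, 0.0461, 0.0000.
ρ = 0.2038; 0.2038 < 1, so it converges for any x₀.

yes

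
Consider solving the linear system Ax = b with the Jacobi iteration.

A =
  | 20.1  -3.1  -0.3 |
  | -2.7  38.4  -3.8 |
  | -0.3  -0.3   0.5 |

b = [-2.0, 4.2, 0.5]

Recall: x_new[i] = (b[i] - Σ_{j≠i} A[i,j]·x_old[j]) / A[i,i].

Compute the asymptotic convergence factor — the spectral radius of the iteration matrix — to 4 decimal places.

Let D = diag(20.1, 38.4, 0.5); L, U the strict triangles.
T_J = -D⁻¹(L+U): T[1,2] = -(-3.8)/(38.4) = +0.0990; T[1,1] = 0.
  T[0,:] = [+0.0000, +0.1542, +0.0149]
  T[1,:] = [+0.0703, +0.0000, +0.0990]
  T[2,:] = [+0.6000, +0.6000, +0.0000]
|roots of det(T-λI)|: 0.3299, 0.1722, 0.1722.
ρ(T) = max|λ| = 0.3299; 0.3299 < 1: convergent.

0.3299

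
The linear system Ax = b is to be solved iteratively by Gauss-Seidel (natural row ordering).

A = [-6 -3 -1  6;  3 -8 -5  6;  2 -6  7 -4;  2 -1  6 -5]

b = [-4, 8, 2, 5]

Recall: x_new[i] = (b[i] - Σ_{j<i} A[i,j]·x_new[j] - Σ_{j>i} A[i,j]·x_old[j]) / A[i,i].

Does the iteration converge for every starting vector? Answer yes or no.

no

A = D + L + U where D = diag(-6, -8, 7, -5).
T_GS = -(D+L)⁻¹U: row 0 first, T[0,1] = -(-3)/(-6) = -0.5000; later rows by forward substitution.
  T[0,:] = [+0.0000, -0.5000, -0.1667, +1.0000]
  T[1,:] = [+0.0000, -0.1875, -0.6875, +1.1250]
  T[2,:] = [+0.0000, -0.0179, -0.5417, +1.2500]
  T[3,:] = [+0.0000, -0.1839, -0.5792, +1.6750]
moduli |λ_i(T)| = 1.1700, 0.2471, 0.2471, 0.0000.
spectral radius ρ = 1.1700; 1.1700 > 1 ⇒ diverges.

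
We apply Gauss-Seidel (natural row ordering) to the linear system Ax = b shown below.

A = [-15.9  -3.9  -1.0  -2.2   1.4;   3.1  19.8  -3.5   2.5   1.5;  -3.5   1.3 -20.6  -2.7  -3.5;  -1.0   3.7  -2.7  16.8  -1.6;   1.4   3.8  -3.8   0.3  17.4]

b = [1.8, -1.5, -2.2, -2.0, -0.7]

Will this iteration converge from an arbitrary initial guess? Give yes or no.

yes

Write A = D+L+U with D = diag(-15.9, 19.8, -20.6, 16.8, 17.4).
GS T = -(D+L)⁻¹U: row 0 first, T[0,4] = -(1.4)/(-15.9) = +0.0881; later rows by forward substitution.
  T[0,:] = [+0.0000, -0.2453, -0.0629, -0.1384, +0.0881]
  T[1,:] = [+0.0000, +0.0384, +0.1866, -0.1046, -0.0895]
  T[2,:] = [+0.0000, +0.0441, +0.0225, -0.1142, -0.1905]
  T[3,:] = [+0.0000, -0.0160, -0.0412, -0.0035, +0.0896]
  T[4,:] = [+0.0000, +0.0213, -0.0301, +0.0091, -0.0307]
|eigenvalues of T|: 0.1525, 0.1141, 0.0563, 0.0445, 0.0000.
ρ(T) = max|λ| = 0.1525; 0.1525 < 1: convergent.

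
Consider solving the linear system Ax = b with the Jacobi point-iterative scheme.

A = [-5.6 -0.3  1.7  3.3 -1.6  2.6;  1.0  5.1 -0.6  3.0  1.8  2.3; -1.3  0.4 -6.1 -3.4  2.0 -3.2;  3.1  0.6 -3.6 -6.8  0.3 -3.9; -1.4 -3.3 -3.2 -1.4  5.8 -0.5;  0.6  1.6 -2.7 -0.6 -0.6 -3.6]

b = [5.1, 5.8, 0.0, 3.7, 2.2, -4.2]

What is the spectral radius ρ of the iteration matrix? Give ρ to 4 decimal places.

1.1379

Split A = D + L + U, D = diag(-5.6, 5.1, -6.1, -6.8, 5.8, -3.6).
Jacobi T = -D⁻¹(L+U): T[4,0] = -(-1.4)/(5.8) = +0.2414; T[4,4] = 0.
  T[0,:] = [+0.0000  -0.0536  +0.3036  +0.5893  -0.2857  +0.4643]
  T[1,:] = [-0.1961  +0.0000  +0.1176  -0.5882  -0.3529  -0.4510]
  T[2,:] = [-0.2131  +0.0656  +0.0000  -0.5574  +0.3279  -0.5246]
  T[3,:] = [+0.4559  +0.0882  -0.5294  +0.0000  +0.0441  -0.5735]
  T[4,:] = [+0.2414  +0.5690  +0.5517  +0.2414  +0.0000  +0.0862]
  T[5,:] = [+0.1667  +0.4444  -0.7500  -0.1667  -0.1667  +0.0000]
eigenvalue magnitudes: 1.1379, 0.8958, 0.6817, 0.6817, 0.5196, 0.1623.
ρ(T) = max|λ| = 1.1379; 1.1379 > 1 ⇒ diverges.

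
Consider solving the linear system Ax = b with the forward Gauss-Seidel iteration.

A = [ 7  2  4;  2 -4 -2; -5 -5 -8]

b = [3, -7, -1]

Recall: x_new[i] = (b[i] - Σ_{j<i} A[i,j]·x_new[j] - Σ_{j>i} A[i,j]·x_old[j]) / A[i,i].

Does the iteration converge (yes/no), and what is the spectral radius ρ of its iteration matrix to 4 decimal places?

yes, ρ = 0.5400

A = D + L + U where D = diag(7, -4, -8).
T_GS = -(D+L)⁻¹U: row 0 first, T[0,2] = -(4)/(7) = -0.5714; later rows by forward substitution.
  T[0,:] = [+0.0000  -0.2857  -0.5714]
  T[1,:] = [+0.0000  -0.1429  -0.7857]
  T[2,:] = [+0.0000  +0.2679  +0.8482]
eigenvalue magnitudes: 0.5400, 0.1653, 0.0000.
spectral radius ρ = 0.5400; 0.5400 < 1, so it converges for any x₀.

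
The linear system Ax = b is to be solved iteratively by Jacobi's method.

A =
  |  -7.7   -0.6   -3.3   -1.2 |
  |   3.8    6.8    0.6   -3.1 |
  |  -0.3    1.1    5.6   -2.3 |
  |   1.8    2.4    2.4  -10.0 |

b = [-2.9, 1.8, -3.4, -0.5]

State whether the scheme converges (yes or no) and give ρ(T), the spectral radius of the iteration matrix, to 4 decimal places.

Let D = diag(-7.7, 6.8, 5.6, -10); L, U the strict triangles.
Jacobi T = -D⁻¹(L+U): T[2,0] = -(-0.3)/(5.6) = +0.0536; T[2,2] = 0.
  T[0,:] = [+0.0000 -0.0779 -0.4286 -0.1558]
  T[1,:] = [-0.5588 +0.0000 -0.0882 +0.4559]
  T[2,:] = [+0.0536 -0.1964 +0.0000 +0.4107]
  T[3,:] = [+0.1800 +0.2400 +0.2400 +0.0000]
|roots of det(T-λI)|: 0.6518, 0.3763, 0.3215, 0.3215.
spectral radius ρ = 0.6518; 0.6518 < 1: convergent.

yes, ρ = 0.6518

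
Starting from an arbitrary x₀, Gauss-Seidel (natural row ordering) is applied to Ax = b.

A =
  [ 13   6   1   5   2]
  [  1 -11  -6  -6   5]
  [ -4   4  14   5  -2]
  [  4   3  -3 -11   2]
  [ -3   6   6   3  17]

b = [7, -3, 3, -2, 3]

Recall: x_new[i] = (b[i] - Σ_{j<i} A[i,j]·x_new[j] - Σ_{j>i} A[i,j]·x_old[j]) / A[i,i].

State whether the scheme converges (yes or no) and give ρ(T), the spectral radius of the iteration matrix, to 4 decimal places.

yes, ρ = 0.7549

Split A = D + L + U, D = diag(13, -11, 14, -11, 17).
GS T = -(D+L)⁻¹U: row 0 first, T[0,3] = -(5)/(13) = -0.3846; later rows by forward substitution.
  T[0,:] = [+0.0000 -0.4615 -0.0769 -0.3846 -0.1538]
  T[1,:] = [+0.0000 -0.0420 -0.5524 -0.5804 +0.4406]
  T[2,:] = [+0.0000 -0.1199 +0.1359 -0.3012 -0.0270]
  T[3,:] = [+0.0000 -0.1466 -0.2157 -0.2160 +0.2534]
  T[4,:] = [+0.0000 +0.0015 +0.1715 +0.2814 -0.2178]
moduli |λ_i(T)| = 0.7549, 0.2459, 0.2459, 0.0632, 0.0000.
ρ(T) = max|λ| = 0.7549; 0.7549 < 1 ⇒ converges.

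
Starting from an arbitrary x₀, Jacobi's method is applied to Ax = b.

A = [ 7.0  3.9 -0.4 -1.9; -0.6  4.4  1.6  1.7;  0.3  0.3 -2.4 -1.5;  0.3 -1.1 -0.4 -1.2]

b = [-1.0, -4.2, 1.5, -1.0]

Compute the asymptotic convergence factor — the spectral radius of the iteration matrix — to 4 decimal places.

0.8364

Let D = diag(7, 4.4, -2.4, -1.2); L, U the strict triangles.
Jacobi: T = -D⁻¹(L+U), T[0,1] = -(3.9)/(7) = -0.5571; T[0,0] = 0.
  T[0,:] = [+0.0000 -0.5571 +0.0571 +0.2714]
  T[1,:] = [+0.1364 +0.0000 -0.3636 -0.3864]
  T[2,:] = [+0.1250 +0.1250 +0.0000 -0.6250]
  T[3,:] = [+0.2500 -0.9167 -0.3333 +0.0000]
eigenvalue magnitudes: 0.8364, 0.4822, 0.4822, 0.0550.
ρ = 0.8364; 0.8364 < 1, so it converges for any x₀.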